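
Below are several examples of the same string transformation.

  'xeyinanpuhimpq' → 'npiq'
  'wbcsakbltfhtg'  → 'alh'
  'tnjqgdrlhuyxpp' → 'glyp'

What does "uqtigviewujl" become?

gej

In each case the input is transformed by: delete the first 3 characters, then keep one character in every 3, starting at position 2 (positions 2nd, 5th, 8th, ...).
Starting from "uqtigviewujl": after the first operation, "igviewujl"; after the second, "gej".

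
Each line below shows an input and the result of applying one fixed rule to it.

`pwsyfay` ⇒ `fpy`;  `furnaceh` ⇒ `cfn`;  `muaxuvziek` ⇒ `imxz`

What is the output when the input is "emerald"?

The transformation: move the last 3 characters to the front (rotate right by 3), then keep one character in every 3, starting at position 1 (positions 1st, 4th, 7th, ...).
Working it through for "emerald": intermediate "aldemer", final "aer".
(Check on "muaxuvziek": → "iekmuaxuvz" → "imxz" ✓)

aer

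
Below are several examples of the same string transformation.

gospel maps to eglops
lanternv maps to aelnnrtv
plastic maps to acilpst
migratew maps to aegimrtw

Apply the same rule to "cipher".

Rule — sort the characters into alphabetical order.
So "cipher" becomes "cehipr".

cehipr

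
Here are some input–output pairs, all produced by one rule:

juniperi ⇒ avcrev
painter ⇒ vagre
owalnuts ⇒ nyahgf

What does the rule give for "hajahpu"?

The rule is to delete the first 2 characters, then shift every letter 13 places forward in the alphabet (wrapping around) — i.e. ROT13.
For "hajahpu" the result is "wnuch".
(Check on "owalnuts": → "alnuts" → "nyahgf" ✓)

wnuch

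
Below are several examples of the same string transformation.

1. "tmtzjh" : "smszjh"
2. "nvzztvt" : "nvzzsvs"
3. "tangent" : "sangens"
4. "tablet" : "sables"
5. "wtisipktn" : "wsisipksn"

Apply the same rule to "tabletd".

What's happening: replace every "t" with "s".
For "tabletd" the result is "sablesd".

sablesd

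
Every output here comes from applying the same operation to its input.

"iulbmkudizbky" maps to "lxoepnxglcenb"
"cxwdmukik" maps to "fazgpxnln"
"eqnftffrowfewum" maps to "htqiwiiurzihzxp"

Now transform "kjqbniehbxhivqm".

nmteqlhkeaklytp

What's happening: shift every letter 3 places forward in the alphabet (wrapping around).
Doing the same to "kjqbniehbxhivqm": "nmteqlhkeaklytp".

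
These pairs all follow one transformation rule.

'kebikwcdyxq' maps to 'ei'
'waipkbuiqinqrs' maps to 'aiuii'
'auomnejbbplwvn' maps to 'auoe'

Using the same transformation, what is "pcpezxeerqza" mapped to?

In each case the input is transformed by: keep only the vowels.
"pcpezxeerqza" → "eeea".

eeea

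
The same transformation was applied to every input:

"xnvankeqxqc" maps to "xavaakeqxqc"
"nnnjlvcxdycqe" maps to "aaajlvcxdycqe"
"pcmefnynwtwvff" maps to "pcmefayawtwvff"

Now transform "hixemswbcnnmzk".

hixemswbcaamzk

The rule is to replace every "n" with "a".
Doing the same to "hixemswbcnnmzk": "hixemswbcaamzk".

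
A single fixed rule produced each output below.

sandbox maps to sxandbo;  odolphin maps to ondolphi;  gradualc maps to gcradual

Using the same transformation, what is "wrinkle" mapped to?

Looking at the pairs, the operation is to swap the first and last characters, then move the last character to the front.
Working it through for "wrinkle": intermediate "erinklw", final "werinkl".
(Check on "sandbox": → "xandbos" → "sxandbo" ✓)

werinkl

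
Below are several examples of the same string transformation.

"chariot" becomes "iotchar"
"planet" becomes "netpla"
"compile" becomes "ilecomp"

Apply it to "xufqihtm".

In each case the input is transformed by: move the last 3 characters to the front (rotate right by 3).
So "xufqihtm" becomes "htmxufqi".

htmxufqi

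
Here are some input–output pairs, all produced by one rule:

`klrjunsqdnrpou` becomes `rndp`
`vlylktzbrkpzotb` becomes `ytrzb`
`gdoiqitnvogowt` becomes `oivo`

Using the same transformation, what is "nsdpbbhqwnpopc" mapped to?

dbwo

The transformation: keep one character in every 3, starting at position 3 (positions 3rd, 6th, 9th, ...).
Doing the same to "nsdpbbhqwnpopc": "dbwo".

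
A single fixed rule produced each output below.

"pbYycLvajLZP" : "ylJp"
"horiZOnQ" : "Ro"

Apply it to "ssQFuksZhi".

The pattern: keep one character in every 3, starting at position 3 (positions 3rd, 6th, 9th, ...), then flip the case of every letter.
For "ssQFuksZhi", step one produces "Qkh"; step two turns that into "qKH".
(Check on "horiZOnQ": → "rO" → "Ro" ✓)

qKH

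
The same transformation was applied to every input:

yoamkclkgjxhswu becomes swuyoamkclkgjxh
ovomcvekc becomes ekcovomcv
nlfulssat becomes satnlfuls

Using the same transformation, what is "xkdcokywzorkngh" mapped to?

nghxkdcokywzork

What's happening: move the last 3 characters to the front (rotate right by 3).
Applying that to "xkdcokywzorkngh" gives "nghxkdcokywzork".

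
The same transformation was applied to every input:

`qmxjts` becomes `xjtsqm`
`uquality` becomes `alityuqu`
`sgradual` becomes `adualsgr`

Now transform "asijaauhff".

The transformation: move the last character to the front, then swap the front and back halves of the string.
On "asijaauhff": the first step gives "fasijaauhf", and the second then gives "aauhffasij".

aauhffasij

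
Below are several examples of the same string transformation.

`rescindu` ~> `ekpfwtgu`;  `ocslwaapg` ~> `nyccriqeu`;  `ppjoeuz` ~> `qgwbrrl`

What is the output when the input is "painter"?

pvgtrck

Looking at the pairs, the operation is to move the first 3 characters to the end (rotate left by 3), then shift every letter 2 places forward in the alphabet (wrapping around).
Working it through for "painter": intermediate "nterpai", final "pvgtrck".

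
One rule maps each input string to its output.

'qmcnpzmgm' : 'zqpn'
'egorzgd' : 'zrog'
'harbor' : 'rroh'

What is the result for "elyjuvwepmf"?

Rule — sort the characters into reverse alphabetical order, then keep only the first 4 characters.
"elyjuvwepmf" → "ywvupmljfee" → "ywvu".
(Check on "qmcnpzmgm": → "zqpnmmmgc" → "zqpn" ✓)

ywvu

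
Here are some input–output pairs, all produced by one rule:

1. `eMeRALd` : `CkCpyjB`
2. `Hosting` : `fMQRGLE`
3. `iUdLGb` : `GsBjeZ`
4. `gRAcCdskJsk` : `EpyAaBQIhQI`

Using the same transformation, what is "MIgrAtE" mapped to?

What's happening: flip the case of every letter, then shift every letter 2 places backward in the alphabet (wrapping around).
Doing the same to "MIgrAtE": "kgEPyRc".

kgEPyRc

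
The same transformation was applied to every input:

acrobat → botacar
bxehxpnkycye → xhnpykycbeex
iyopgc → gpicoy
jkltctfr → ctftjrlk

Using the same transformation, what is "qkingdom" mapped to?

The transformation: move the first 3 characters to the end (rotate left by 3), then swap each adjacent pair of characters (1↔2, 3↔4, ...).
"qkingdom" → "ngdomqki" → "gnodqmik".
(Check on "bxehxpnkycye": → "hxpnkycyebxe" → "xhnpykycbeex" ✓)

gnodqmik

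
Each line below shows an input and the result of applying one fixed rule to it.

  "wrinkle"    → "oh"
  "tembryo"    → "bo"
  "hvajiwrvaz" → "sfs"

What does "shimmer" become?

What's happening: keep one character in every 3, starting at position 2 (positions 2nd, 5th, 8th, ...), then shift every letter 3 places backward in the alphabet (wrapping around).
Applying both steps to "shimmer": "hm", then "ej".

ej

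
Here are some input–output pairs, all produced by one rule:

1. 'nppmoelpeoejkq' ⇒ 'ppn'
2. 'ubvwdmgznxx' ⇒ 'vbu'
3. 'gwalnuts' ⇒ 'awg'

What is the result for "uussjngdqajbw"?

suu

The rule is to reverse the string, then keep only the last 3 characters.
"uussjngdqajbw" → "wbjaqdgnjssuu" → "suu".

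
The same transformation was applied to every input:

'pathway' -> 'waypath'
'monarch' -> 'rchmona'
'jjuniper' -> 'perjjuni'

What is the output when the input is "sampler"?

lersamp

Rule — move the last 3 characters to the front (rotate right by 3).
On "sampler" that produces "lersamp".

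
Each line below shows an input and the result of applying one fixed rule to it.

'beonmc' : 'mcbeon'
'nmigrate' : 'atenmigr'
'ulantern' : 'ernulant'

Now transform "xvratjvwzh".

vwzhxvratj

In each case the input is transformed by: swap the front and back halves of the string, then move the first character to the end.
For "xvratjvwzh" the result is "vwzhxvratj".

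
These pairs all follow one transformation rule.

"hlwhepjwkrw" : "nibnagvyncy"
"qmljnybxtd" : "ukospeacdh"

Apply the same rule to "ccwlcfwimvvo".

fmmdznwtcntt

In each case the input is transformed by: shift every letter 9 places backward in the alphabet (wrapping around), then reverse the string.
On "ccwlcfwimvvo": the first step gives "ttnctwnzdmmf", and the second then gives "fmmdznwtcntt".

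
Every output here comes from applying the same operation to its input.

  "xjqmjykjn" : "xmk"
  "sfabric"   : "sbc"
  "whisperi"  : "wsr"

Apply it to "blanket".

The rule is to keep one character in every 3, starting at position 1 (positions 1st, 4th, 7th, ...).
Applying that to "blanket" gives "bnt".

bnt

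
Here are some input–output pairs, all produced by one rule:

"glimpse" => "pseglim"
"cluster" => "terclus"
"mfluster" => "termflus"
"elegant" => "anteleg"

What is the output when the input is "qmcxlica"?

icaqmcxl

The rule is to move the last 3 characters to the front (rotate right by 3).
For "qmcxlica" the result is "icaqmcxl".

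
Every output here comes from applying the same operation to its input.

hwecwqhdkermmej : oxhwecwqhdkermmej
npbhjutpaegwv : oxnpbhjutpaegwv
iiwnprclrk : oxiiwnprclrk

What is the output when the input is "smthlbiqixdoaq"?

oxsmthlbiqixdoaq

The rule is to prepend "ox".
Doing the same to "smthlbiqixdoaq": "oxsmthlbiqixdoaq".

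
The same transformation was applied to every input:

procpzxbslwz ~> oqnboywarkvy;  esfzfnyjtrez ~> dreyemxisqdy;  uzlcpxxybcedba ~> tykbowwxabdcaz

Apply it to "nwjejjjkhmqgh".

mvidiiijglpfg

In each case the input is transformed by: shift every letter 1 place backward in the alphabet (wrapping around).
"nwjejjjkhmqgh" → "mvidiiijglpfg".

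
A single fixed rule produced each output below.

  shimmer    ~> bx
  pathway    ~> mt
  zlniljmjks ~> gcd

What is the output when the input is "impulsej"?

The rule is to shift every letter 7 places backward in the alphabet (wrapping around), then keep one character in every 3, starting at position 3 (positions 3rd, 6th, 9th, ...).
"impulsej" → "bfinelxc" → "il".
(Check on "pathway": → "itmaptr" → "mt" ✓)

il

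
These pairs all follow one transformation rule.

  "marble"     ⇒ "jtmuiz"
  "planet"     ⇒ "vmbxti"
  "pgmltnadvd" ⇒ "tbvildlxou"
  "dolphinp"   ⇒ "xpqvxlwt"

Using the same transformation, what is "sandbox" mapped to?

ljwfaiv

Rule — shift every letter 8 places forward in the alphabet (wrapping around), then move the first 3 characters to the end (rotate left by 3).
So "sandbox" becomes "ljwfaiv".
(Check on "pgmltnadvd": → "xoutbvildl" → "tbvildlxou" ✓)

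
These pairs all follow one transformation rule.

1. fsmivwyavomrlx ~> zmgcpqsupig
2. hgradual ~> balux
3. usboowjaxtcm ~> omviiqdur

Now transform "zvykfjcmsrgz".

tpsezdwgm

Each output is the input with this applied: shift every letter 6 places backward in the alphabet (wrapping around), then delete the last 3 characters.
"zvykfjcmsrgz" → "tpsezdwgm".
(Check on "hgradual": → "baluxouf" → "balux" ✓)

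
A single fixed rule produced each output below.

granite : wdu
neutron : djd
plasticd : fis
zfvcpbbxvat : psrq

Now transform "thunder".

In each case the input is transformed by: keep one character in every 3, starting at position 1 (positions 1st, 4th, 7th, ...), then shift every letter 10 places backward in the alphabet (wrapping around).
For "thunder", step one produces "tnr"; step two turns that into "jdh".

jdh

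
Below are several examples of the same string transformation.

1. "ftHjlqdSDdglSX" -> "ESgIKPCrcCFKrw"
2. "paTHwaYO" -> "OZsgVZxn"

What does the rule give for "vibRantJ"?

UHAqZMSi

Looking at the pairs, the operation is to shift every letter 1 place backward in the alphabet (wrapping around), then flip the case of every letter.
On "vibRantJ": the first step gives "uhaQzmsI", and the second then gives "UHAqZMSi".
(Check on "ftHjlqdSDdglSX": → "esGikpcRCcfkRW" → "ESgIKPCrcCFKrw" ✓)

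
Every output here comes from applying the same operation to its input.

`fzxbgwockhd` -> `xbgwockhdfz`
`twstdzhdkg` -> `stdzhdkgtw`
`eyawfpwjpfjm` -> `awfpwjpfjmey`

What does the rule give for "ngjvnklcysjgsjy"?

Looking at the pairs, the operation is to move the first 2 characters to the end (rotate left by 2).
Applying that to "ngjvnklcysjgsjy" gives "jvnklcysjgsjyng".

jvnklcysjgsjyng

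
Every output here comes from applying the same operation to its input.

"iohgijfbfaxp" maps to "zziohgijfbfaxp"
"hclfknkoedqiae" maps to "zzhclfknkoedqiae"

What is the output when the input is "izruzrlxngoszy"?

In each case the input is transformed by: prepend "zz".
Applying that to "izruzrlxngoszy" gives "zzizruzrlxngoszy".

zzizruzrlxngoszy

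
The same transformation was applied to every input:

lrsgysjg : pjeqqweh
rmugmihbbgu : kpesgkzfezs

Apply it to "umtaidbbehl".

Each output is the input with this applied: swap each adjacent pair of characters (1↔2, 3↔4, ...), then shift every letter 2 places backward in the alphabet (wrapping around).
For "umtaidbbehl", step one produces "muatdibbhel"; step two turns that into "ksyrbgzzfcj".

ksyrbgzzfcj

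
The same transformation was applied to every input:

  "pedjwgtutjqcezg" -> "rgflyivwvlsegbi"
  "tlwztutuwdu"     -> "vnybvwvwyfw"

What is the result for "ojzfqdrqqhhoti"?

qlbhsftssjjqvk

The pattern: shift every letter 2 places forward in the alphabet (wrapping around).
For "ojzfqdrqqhhoti" the result is "qlbhsftssjjqvk".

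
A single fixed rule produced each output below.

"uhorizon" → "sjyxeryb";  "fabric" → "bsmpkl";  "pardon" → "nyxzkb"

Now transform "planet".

xodzvk

In each case the input is transformed by: swap the front and back halves of the string, then shift every letter 10 places forward in the alphabet (wrapping around).
For "planet" the result is "xodzvk".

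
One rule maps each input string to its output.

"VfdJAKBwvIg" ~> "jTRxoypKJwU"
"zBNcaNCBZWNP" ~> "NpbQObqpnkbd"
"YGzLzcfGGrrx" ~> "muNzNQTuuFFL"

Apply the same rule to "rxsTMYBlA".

FLGhampZo

Rule — flip the case of every letter, then shift every letter 12 places backward in the alphabet (wrapping around).
Working it through for "rxsTMYBlA": intermediate "RXStmybLa", final "FLGhampZo".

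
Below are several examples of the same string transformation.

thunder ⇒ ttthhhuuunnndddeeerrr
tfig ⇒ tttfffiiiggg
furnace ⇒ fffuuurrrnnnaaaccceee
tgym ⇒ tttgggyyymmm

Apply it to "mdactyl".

mmmdddaaaccctttyyylll

The pattern: repeat every character 3 times.
Doing the same to "mdactyl": "mmmdddaaaccctttyyylll".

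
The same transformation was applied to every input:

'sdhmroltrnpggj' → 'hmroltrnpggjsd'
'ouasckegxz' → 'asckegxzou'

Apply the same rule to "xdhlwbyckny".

hlwbycknyxd

What's happening: move the first 2 characters to the end (rotate left by 2).
For "xdhlwbyckny" the result is "hlwbycknyxd".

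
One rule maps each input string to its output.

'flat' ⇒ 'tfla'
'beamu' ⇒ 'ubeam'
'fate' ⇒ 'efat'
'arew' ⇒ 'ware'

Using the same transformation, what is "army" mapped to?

In each case the input is transformed by: move the last character to the front.
"army" → "yarm".

yarm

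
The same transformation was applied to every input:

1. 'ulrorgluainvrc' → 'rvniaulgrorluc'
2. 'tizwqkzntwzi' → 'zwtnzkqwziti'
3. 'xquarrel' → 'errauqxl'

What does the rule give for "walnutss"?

In each case the input is transformed by: reverse the string, then move the first character to the end.
Starting from "walnutss": after the first operation, "sstunlaw"; after the second, "stunlaws".

stunlaws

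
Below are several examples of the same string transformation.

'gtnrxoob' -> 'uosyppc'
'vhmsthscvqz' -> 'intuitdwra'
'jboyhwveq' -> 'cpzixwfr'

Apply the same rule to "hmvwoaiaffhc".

Each output is the input with this applied: delete the first character, then shift every letter 1 place forward in the alphabet (wrapping around).
On "hmvwoaiaffhc": the first step gives "mvwoaiaffhc", and the second then gives "nwxpbjbggid".
(Check on "gtnrxoob": → "tnrxoob" → "uosyppc" ✓)

nwxpbjbggid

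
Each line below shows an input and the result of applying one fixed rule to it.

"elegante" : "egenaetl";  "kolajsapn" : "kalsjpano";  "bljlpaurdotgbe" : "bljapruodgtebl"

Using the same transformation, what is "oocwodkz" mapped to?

owcdozko

What's happening: swap each adjacent pair of characters (1↔2, 3↔4, ...), then move the first character to the end.
For "oocwodkz", step one produces "oowcdozk"; step two turns that into "owcdozko".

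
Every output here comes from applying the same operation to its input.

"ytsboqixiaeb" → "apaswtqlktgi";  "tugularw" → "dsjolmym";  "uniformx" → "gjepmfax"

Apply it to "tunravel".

Rule — swap the front and back halves of the string, then shift every letter 8 places backward in the alphabet (wrapping around).
On "tunravel": the first step gives "aveltunr", and the second then gives "snwdlmfj".
(Check on "ytsboqixiaeb": → "ixiaebytsboq" → "apaswtqlktgi" ✓)

snwdlmfj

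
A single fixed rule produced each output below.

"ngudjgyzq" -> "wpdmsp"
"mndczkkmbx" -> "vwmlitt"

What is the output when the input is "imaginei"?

rvjpr

Each output is the input with this applied: shift every letter 9 places forward in the alphabet (wrapping around), then delete the last 3 characters.
Working it through for "imaginei": intermediate "rvjprwnr", final "rvjpr".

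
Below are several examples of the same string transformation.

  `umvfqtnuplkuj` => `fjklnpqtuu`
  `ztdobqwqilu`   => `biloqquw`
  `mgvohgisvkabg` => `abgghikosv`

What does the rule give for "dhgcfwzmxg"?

Each output is the input with this applied: delete the first 3 characters, then sort the characters into alphabetical order.
Applying that to "dhgcfwzmxg" gives "cfgmwxz".
(Check on "mgvohgisvkabg": → "ohgisvkabg" → "abgghikosv" ✓)

cfgmwxz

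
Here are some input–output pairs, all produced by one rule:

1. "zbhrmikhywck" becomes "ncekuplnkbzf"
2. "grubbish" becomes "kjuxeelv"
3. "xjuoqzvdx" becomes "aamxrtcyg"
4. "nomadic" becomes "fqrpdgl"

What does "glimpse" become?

The pattern: move the last character to the front, then shift every letter 3 places forward in the alphabet (wrapping around).
"glimpse" → "eglimps" → "hjolpsv".

hjolpsv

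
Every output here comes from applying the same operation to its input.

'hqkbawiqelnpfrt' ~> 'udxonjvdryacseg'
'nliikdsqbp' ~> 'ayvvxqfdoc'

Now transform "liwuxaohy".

yvjhknbul

The transformation: shift every letter 13 places forward in the alphabet (wrapping around) — i.e. ROT13.
"liwuxaohy" → "yvjhknbul".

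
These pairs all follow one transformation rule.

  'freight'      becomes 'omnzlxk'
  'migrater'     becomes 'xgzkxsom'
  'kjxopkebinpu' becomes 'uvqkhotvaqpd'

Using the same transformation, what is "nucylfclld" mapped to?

Each output is the input with this applied: shift every letter 6 places forward in the alphabet (wrapping around), then move the first 3 characters to the end (rotate left by 3).
Doing the same to "nucylfclld": "erlirrjtai".

erlirrjtai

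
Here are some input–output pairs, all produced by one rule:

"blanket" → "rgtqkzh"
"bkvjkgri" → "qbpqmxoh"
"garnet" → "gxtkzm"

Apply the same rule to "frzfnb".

xflthl

Each output is the input with this applied: move the first character to the end, then shift every letter 6 places forward in the alphabet (wrapping around).
For "frzfnb", step one produces "rzfnbf"; step two turns that into "xflthl".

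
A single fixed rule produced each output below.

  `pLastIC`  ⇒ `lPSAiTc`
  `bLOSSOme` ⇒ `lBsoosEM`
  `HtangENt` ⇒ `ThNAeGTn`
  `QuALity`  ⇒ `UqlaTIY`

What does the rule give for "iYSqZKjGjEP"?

yIQskzgJeJp

In each case the input is transformed by: flip the case of every letter, then swap each adjacent pair of characters (1↔2, 3↔4, ...).
Starting from "iYSqZKjGjEP": after the first operation, "IysQzkJgJep"; after the second, "yIQskzgJeJp".
(Check on "bLOSSOme": → "BlossoME" → "lBsoosEM" ✓)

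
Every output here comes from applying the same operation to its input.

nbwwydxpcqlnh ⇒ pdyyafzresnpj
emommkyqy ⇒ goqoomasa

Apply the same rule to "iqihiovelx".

kskjkqxgnz

The transformation: shift every letter 2 places forward in the alphabet (wrapping around).
Applying that to "iqihiovelx" gives "kskjkqxgnz".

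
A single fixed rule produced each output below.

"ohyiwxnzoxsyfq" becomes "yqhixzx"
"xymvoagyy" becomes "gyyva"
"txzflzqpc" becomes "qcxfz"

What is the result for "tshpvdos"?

The pattern: move the last 3 characters to the front (rotate right by 3), then keep every other character starting from the first (positions 1st, 3rd, 5th, ...).
Working it through for "tshpvdos": intermediate "dostshpv", final "dssp".

dssp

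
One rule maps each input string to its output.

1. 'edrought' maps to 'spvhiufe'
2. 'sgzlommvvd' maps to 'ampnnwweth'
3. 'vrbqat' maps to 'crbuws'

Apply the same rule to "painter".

joufsqb

What's happening: move the first 2 characters to the end (rotate left by 2), then shift every letter 1 place forward in the alphabet (wrapping around).
Starting from "painter": after the first operation, "interpa"; after the second, "joufsqb".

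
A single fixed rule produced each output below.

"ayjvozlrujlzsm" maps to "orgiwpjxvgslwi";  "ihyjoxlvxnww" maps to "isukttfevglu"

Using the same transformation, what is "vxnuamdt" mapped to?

What's happening: swap the front and back halves of the string, then shift every letter 3 places backward in the alphabet (wrapping around).
On "vxnuamdt" that produces "xjaqsukr".
(Check on "ayjvozlrujlzsm": → "rujlzsmayjvozl" → "orgiwpjxvgslwi" ✓)

xjaqsukr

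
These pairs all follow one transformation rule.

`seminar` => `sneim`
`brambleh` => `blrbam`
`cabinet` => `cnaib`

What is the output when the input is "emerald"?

eamre

The rule is to delete the last 2 characters, then take characters alternately from the front and the back (1st, last, 2nd, 2nd-last, ...).
"emerald" → "emera" → "eamre".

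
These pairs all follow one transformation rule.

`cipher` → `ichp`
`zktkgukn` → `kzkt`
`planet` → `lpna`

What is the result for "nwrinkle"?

wnir

In each case the input is transformed by: swap each adjacent pair of characters (1↔2, 3↔4, ...), then keep only the first 4 characters.
Applying both steps to "nwrinkle": "wnirknel", then "wnir".
(Check on "planet": → "lpnate" → "lpna" ✓)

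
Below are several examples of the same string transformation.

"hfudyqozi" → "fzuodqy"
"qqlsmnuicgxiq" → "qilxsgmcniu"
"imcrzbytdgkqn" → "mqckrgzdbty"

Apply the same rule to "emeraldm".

mdelra

Each output is the input with this applied: take characters alternately from the front and the back (1st, last, 2nd, 2nd-last, ...), then delete the first 2 characters.
Starting from "emeraldm": after the first operation, "emmdelra"; after the second, "mdelra".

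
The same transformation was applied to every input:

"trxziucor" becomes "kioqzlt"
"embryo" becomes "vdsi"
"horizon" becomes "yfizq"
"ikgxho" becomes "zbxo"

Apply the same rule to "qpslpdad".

What's happening: shift every letter 9 places backward in the alphabet (wrapping around), then delete the last 2 characters.
"qpslpdad" → "hgjcguru" → "hgjcgu".

hgjcgu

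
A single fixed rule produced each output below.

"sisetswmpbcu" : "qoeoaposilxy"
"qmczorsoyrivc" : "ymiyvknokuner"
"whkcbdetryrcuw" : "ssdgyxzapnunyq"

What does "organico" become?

Rule — shift every letter 4 places backward in the alphabet (wrapping around), then move the last character to the front.
"organico" → "kncwjeyk" → "kkncwjey".

kkncwjey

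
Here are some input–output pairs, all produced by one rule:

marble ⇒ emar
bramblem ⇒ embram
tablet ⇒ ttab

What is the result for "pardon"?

npar

The pattern: swap the front and back halves of the string, then delete the first 2 characters.
On "pardon": the first step gives "donpar", and the second then gives "npar".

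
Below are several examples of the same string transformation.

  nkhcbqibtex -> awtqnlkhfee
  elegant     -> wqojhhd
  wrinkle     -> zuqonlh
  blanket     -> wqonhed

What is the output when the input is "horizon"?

Looking at the pairs, the operation is to sort the characters into reverse alphabetical order, then shift every letter 3 places forward in the alphabet (wrapping around).
"horizon" → "zroonih" → "currqlk".

currqlk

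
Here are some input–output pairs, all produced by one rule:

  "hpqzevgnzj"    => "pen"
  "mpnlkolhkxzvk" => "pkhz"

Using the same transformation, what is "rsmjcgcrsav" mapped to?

scrv

Each output is the input with this applied: keep one character in every 3, starting at position 2 (positions 2nd, 5th, 8th, ...).
On "rsmjcgcrsav" that produces "scrv".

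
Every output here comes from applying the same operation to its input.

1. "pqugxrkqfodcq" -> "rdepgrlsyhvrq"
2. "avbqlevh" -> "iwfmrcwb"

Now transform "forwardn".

oesbxspg

In each case the input is transformed by: shift every letter 1 place forward in the alphabet (wrapping around), then reverse the string.
For "forwardn" the result is "oesbxspg".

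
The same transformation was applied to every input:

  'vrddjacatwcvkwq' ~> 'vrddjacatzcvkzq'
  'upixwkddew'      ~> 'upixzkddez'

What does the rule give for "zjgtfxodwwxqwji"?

zjgtfxodzzxqzji

Each output is the input with this applied: replace every "w" with "z".
Applying that to "zjgtfxodwwxqwji" gives "zjgtfxodzzxqzji".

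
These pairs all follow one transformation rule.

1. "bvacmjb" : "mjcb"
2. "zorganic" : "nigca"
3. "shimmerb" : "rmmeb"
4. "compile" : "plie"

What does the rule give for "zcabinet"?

tnieb

The pattern: delete the first 3 characters, then sort the characters into reverse alphabetical order.
On "zcabinet" that produces "tnieb".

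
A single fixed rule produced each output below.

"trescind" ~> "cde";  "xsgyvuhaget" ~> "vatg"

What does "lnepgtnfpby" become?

gfye

Rule — move the first 3 characters to the end (rotate left by 3), then keep one character in every 3, starting at position 2 (positions 2nd, 5th, 8th, ...).
Working it through for "lnepgtnfpby": intermediate "pgtnfpbylne", final "gfye".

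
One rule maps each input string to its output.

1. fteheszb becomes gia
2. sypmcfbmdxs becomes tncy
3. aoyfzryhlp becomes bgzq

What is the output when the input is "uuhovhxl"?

vpy

The transformation: shift every letter 1 place forward in the alphabet (wrapping around), then keep one character in every 3, starting at position 1 (positions 1st, 4th, 7th, ...).
Working it through for "uuhovhxl": intermediate "vvipwiym", final "vpy".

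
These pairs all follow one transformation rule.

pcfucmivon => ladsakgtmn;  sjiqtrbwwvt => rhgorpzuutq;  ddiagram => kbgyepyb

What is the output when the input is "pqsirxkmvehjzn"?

loqgpviktcfhxn

The transformation: shift every letter 2 places backward in the alphabet (wrapping around), then swap the first and last characters.
Applying both steps to "pqsirxkmvehjzn": "noqgpviktcfhxl", then "loqgpviktcfhxn".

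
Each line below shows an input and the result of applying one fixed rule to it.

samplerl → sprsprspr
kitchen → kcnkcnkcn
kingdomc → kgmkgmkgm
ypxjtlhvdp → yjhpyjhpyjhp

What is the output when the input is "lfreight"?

lehlehleh

The rule is to keep one character in every 3, starting at position 1 (positions 1st, 4th, 7th, ...), then write the whole string 3 times in a row.
On "lfreight" that produces "lehlehleh".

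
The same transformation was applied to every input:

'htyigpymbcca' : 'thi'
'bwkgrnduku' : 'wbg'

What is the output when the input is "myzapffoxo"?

yma

In each case the input is transformed by: swap each adjacent pair of characters (1↔2, 3↔4, ...), then keep only the first 3 characters.
On "myzapffoxo" that produces "yma".
(Check on "bwkgrnduku": → "wbgknruduk" → "wbg" ✓)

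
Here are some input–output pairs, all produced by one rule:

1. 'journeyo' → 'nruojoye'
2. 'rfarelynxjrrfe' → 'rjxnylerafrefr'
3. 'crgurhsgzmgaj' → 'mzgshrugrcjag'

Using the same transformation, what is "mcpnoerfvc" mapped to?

reonpcmcvf

In each case the input is transformed by: reverse the string, then move the first 3 characters to the end (rotate left by 3).
"mcpnoerfvc" → "cvfreonpcm" → "reonpcmcvf".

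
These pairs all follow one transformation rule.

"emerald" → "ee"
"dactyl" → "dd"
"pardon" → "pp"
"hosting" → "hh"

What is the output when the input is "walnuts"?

ww

The rule is to repeat every character 3 times, then keep only the first 2 characters.
"walnuts" → "wwwaaalllnnnuuutttsss" → "ww".
(Check on "dactyl": → "dddaaaccctttyyylll" → "dd" ✓)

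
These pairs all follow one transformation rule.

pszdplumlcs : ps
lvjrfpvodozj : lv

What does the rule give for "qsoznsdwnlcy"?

qs

Looking at the pairs, the operation is to keep only the first 2 characters.
Doing the same to "qsoznsdwnlcy": "qs".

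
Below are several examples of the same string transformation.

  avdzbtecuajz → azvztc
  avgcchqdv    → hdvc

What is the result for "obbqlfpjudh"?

The rule is to keep every other character starting from the second (positions 2nd, 4th, 6th, ...), then move the last 2 characters to the front (rotate right by 2).
"obbqlfpjudh" → "bqfjd" → "jdbqf".

jdbqf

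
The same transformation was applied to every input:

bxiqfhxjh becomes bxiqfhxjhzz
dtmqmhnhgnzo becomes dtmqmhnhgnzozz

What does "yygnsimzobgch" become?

The rule is to append "zz".
Doing the same to "yygnsimzobgch": "yygnsimzobgchzz".

yygnsimzobgchzz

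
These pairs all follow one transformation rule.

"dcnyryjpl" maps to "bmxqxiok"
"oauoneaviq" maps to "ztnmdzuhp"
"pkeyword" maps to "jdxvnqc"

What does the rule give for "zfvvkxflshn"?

euujwekrgm

The pattern: shift every letter 1 place backward in the alphabet (wrapping around), then delete the first character.
On "zfvvkxflshn": the first step gives "yeuujwekrgm", and the second then gives "euujwekrgm".
(Check on "dcnyryjpl": → "cbmxqxiok" → "bmxqxiok" ✓)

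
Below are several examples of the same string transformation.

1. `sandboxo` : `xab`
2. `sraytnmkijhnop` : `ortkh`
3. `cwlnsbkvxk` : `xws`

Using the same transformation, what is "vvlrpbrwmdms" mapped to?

Each output is the input with this applied: move the last 3 characters to the front (rotate right by 3), then keep one character in every 3, starting at position 2 (positions 2nd, 5th, 8th, ...).
"vvlrpbrwmdms" → "dmsvvlrpbrwm" → "mvpw".

mvpw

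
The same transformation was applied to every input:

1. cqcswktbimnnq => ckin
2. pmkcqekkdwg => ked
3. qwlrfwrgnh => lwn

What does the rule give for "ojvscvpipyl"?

vvp

What's happening: keep one character in every 3, starting at position 3 (positions 3rd, 6th, 9th, ...).
On "ojvscvpipyl" that produces "vvp".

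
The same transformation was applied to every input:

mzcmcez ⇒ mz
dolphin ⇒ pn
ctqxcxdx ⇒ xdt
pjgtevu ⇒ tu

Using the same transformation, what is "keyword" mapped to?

wd

Looking at the pairs, the operation is to move the first 2 characters to the end (rotate left by 2), then keep one character in every 3, starting at position 2 (positions 2nd, 5th, 8th, ...).
For "keyword", step one produces "ywordke"; step two turns that into "wd".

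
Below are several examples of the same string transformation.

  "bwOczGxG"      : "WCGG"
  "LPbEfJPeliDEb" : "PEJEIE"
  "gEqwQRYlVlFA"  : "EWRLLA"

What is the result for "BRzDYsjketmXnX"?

The rule is to keep every other character starting from the second (positions 2nd, 4th, 6th, ...), then convert every letter to uppercase.
"BRzDYsjketmXnX" → "RDSKTXX".

RDSKTXX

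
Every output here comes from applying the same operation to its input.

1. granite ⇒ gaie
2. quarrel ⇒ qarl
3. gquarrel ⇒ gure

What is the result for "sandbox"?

Looking at the pairs, the operation is to keep every other character starting from the first (positions 1st, 3rd, 5th, ...).
For "sandbox" the result is "snbx".

snbx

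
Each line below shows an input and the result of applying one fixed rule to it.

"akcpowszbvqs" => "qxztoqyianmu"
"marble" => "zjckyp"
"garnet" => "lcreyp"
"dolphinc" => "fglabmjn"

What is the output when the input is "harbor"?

The transformation: shift every letter 2 places backward in the alphabet (wrapping around), then swap the front and back halves of the string.
On "harbor" that produces "zmpfyp".
(Check on "dolphinc": → "bmjnfgla" → "fglabmjn" ✓)

zmpfyp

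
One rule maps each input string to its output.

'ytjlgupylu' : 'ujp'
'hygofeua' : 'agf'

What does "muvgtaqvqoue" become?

evqa

The transformation: take characters alternately from the front and the back (1st, last, 2nd, 2nd-last, ...), then keep one character in every 3, starting at position 2 (positions 2nd, 5th, 8th, ...).
Working it through for "muvgtaqvqoue": intermediate "meuuvogqtvaq", final "evqa".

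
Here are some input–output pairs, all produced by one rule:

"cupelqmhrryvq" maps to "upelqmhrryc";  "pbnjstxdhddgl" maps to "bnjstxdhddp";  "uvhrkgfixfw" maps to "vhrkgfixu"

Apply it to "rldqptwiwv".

ldqptwir

The rule is to delete the last 2 characters, then move the first character to the end.
Starting from "rldqptwiwv": after the first operation, "rldqptwi"; after the second, "ldqptwir".
(Check on "cupelqmhrryvq": → "cupelqmhrry" → "upelqmhrryc" ✓)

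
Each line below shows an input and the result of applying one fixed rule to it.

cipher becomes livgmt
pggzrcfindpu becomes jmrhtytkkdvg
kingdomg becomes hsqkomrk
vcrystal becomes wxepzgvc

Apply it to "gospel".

tipksw

The rule is to shift every letter 4 places forward in the alphabet (wrapping around), then swap the front and back halves of the string.
On "gospel": the first step gives "kswtip", and the second then gives "tipksw".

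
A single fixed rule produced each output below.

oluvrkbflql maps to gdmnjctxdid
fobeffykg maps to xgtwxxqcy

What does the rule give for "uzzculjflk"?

Rule — shift every letter 8 places backward in the alphabet (wrapping around).
So "uzzculjflk" becomes "mrrumdbxdc".

mrrumdbxdc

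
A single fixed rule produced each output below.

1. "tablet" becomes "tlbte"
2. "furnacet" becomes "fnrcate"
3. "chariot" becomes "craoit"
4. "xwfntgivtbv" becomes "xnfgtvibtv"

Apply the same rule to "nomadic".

Looking at the pairs, the operation is to swap each adjacent pair of characters (1↔2, 3↔4, ...), then delete the first character.
For "nomadic", step one produces "onamidc"; step two turns that into "namidc".

namidc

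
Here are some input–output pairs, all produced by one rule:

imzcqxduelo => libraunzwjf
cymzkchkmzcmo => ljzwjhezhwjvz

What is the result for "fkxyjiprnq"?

nkomfgvuhc

Rule — shift every letter 3 places backward in the alphabet (wrapping around), then reverse the string.
Starting from "fkxyjiprnq": after the first operation, "chuvgfmokn"; after the second, "nkomfgvuhc".
(Check on "imzcqxduelo": → "fjwznuarbil" → "libraunzwjf" ✓)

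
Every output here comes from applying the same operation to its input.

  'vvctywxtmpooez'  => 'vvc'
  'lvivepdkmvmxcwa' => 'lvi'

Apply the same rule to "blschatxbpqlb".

The pattern: keep only the first 3 characters.
"blschatxbpqlb" → "bls".

bls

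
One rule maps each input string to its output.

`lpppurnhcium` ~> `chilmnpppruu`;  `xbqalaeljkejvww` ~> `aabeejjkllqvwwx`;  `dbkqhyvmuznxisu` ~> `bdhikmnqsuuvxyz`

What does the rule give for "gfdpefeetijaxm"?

Rule — sort the characters into alphabetical order.
Doing the same to "gfdpefeetijaxm": "adeeeffgijmptx".

adeeeffgijmptx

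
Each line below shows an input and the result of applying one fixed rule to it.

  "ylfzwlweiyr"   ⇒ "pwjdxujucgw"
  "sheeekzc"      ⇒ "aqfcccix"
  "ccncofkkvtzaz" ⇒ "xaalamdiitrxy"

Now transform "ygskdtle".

cweqibrj

What's happening: move the last character to the front, then shift every letter 2 places backward in the alphabet (wrapping around).
Applying both steps to "ygskdtle": "eygskdtl", then "cweqibrj".
(Check on "ccncofkkvtzaz": → "zccncofkkvtza" → "xaalamdiitrxy" ✓)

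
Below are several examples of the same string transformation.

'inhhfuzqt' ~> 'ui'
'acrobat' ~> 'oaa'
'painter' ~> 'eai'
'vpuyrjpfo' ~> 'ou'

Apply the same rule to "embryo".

What's happening: move the first 3 characters to the end (rotate left by 3), then keep only the vowels.
"embryo" → "ryoemb" → "oe".
(Check on "vpuyrjpfo": → "yrjpfovpu" → "ou" ✓)

oe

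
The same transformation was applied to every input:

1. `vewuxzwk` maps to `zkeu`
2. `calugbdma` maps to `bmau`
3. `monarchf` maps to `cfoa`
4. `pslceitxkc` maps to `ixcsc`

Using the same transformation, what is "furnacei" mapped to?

Rule — keep every other character starting from the second (positions 2nd, 4th, 6th, ...), then move the first 2 characters to the end (rotate left by 2).
For "furnacei" the result is "ciun".

ciun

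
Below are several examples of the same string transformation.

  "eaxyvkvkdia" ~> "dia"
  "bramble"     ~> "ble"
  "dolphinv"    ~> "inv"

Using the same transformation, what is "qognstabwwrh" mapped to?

The pattern: keep only the last 3 characters.
Applying that to "qognstabwwrh" gives "wrh".

wrh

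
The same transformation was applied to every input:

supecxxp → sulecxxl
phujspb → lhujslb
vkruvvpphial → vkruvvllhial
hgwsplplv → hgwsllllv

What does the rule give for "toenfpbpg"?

Each output is the input with this applied: replace every "p" with "l".
Doing the same to "toenfpbpg": "toenflblg".

toenflblg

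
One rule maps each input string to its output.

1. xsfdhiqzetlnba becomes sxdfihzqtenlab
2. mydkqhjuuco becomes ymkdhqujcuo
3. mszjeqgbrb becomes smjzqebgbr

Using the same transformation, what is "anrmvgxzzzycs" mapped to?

Rule — swap each adjacent pair of characters (1↔2, 3↔4, ...).
Applying that to "anrmvgxzzzycs" gives "namrgvzxzzcys".

namrgvzxzzcys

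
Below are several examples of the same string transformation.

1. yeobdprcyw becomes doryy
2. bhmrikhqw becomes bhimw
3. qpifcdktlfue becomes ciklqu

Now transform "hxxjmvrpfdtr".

fhmrtx

The rule is to keep every other character starting from the first (positions 1st, 3rd, 5th, ...), then sort the characters into alphabetical order.
"hxxjmvrpfdtr" → "hxmrft" → "fhmrtx".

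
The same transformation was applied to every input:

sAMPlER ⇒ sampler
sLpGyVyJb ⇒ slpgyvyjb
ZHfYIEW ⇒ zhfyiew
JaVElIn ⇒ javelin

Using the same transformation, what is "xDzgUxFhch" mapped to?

In each case the input is transformed by: convert every letter to lowercase.
"xDzgUxFhch" → "xdzguxfhch".

xdzguxfhch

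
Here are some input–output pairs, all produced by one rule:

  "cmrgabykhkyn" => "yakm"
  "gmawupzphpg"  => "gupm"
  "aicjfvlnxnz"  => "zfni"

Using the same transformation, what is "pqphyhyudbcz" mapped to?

cyuq

What's happening: keep one character in every 3, starting at position 2 (positions 2nd, 5th, 8th, ...), then swap the first and last characters.
Applying both steps to "pqphyhyudbcz": "qyuc", then "cyuq".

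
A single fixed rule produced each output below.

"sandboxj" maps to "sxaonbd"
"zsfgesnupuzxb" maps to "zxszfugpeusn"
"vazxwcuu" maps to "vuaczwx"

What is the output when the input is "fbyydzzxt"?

fxbzyzyd

Looking at the pairs, the operation is to delete the last character, then take characters alternately from the front and the back (1st, last, 2nd, 2nd-last, ...).
Applying both steps to "fbyydzzxt": "fbyydzzx", then "fxbzyzyd".
(Check on "sandboxj": → "sandbox" → "sxaonbd" ✓)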